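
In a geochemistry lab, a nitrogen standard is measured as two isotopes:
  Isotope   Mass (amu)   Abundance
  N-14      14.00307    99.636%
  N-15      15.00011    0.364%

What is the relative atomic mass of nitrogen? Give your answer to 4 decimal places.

Ar = Σ fᵢ·mᵢ = 0.99636 × 14.00307 + 0.00364 × 15.00011
= 13.952099 + 0.054600 = 14.006699 amu

14.0067 amu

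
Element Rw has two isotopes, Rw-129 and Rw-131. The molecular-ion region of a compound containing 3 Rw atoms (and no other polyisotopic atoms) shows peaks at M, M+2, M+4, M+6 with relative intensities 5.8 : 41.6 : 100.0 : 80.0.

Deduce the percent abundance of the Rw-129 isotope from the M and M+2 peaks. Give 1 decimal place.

Let p = fractional abundance of Rw-129. I(M+2)/I(M) = [C(3,1)·p^2·(1−p)] / p^3 = 3·(1−p)/p = 41.6/5.8 = 7.1724
(1−p)/p = 7.1724/3 = 2.3908  ⇒  p = 1/(1 + 2.3908) = 0.2949
Rw-129: 29.5%, Rw-131: 70.5%.

29.5%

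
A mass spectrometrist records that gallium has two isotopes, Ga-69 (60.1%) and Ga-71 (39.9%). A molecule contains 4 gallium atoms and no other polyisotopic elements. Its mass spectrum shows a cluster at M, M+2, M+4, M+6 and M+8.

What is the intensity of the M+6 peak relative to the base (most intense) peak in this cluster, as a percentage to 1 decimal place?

44.1%

Binomial terms of (0.601 + 0.399)^4: M 0.1305, M+2 0.3465, M+4 0.3450, M+6 0.1527, M+8 0.0253 → M+2 is the base peak.
P(M+2) = C(4,1) × 0.601^3 × 0.399^1 = 4 × 0.2170818 × 0.3990 = 0.346463 (base)
P(M+6) = C(4,3) × 0.601^1 × 0.399^3 = 4 × 0.6010 × 0.0635212 = 0.152705
Relative intensity = 0.152705 / 0.346463 × 100 = 44.1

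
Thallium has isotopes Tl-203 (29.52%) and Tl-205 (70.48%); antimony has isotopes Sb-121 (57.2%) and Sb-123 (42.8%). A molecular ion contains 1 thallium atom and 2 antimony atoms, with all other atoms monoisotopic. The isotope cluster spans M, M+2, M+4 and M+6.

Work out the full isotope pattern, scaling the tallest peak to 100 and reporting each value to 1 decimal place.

24.2 : 94.0 : 100.0 : 32.3

Thallium pattern (n=1): 0.2952 : 0.7048
Antimony pattern (n=2): 0.327184 : 0.489632 : 0.183184
Convolve the two distributions (both contribute in 2-u steps):
  M: 0.2952×0.327184 = 0.096585
  M+2: 0.2952×0.489632 + 0.7048×0.327184 = 0.375139
  M+4: 0.2952×0.183184 + 0.7048×0.489632 = 0.399169
  M+6: 0.7048×0.183184 = 0.129108
Scale to base peak (0.399169) = 100: 24.2 : 94.0 : 100.0 : 32.3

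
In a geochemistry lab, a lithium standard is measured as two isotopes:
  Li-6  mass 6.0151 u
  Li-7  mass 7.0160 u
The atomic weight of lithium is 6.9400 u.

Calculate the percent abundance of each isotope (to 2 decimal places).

Writing the weighted mean with unknown fraction x of Li-6:
6.0151·x + 7.0160·(1 − x) = 6.9400
(6.0151 − 7.0160)·x = 6.9400 − 7.0160
x = -0.0760 / -1.0009 = 0.07593 → 7.59% Li-6, 92.41% Li-7.

Li-6: 7.59%, Li-7: 92.41%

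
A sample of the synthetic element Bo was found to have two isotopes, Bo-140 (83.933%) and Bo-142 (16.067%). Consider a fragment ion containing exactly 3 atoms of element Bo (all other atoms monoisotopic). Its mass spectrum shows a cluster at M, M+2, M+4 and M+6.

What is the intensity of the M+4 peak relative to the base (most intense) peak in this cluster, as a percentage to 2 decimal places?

Binomial terms of (0.83933 + 0.16067)^3: M 0.5913, M+2 0.3396, M+4 0.0650, M+6 0.0041 → M is the base peak.
P(M) = C(3,0) × 0.83933^3 × 0.16067^0 = 1 × 0.59128687 × 1.0000 = 0.591287 (base)
P(M+4) = C(3,2) × 0.83933^1 × 0.16067^2 = 3 × 0.83933 × 0.02581485 = 0.065002
Relative intensity = 0.065002 / 0.591287 × 100 = 10.99

10.99%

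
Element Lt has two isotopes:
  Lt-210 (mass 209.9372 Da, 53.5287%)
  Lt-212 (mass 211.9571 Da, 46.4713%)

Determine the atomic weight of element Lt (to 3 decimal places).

210.876 Da

Average mass = Σ (abundance × isotope mass) = 0.535287 × 209.9372 + 0.464713 × 211.9571
= 112.37665 + 98.49922 = 210.87587 Da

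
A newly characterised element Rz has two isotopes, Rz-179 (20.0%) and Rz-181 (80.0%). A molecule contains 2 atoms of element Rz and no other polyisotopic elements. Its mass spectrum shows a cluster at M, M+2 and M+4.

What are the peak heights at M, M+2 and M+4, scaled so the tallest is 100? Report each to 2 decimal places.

6.25 : 50.00 : 100.00

Each Rz atom is independently Rz-179 (p = 0.200) or Rz-181 (q = 0.800); the cluster is the binomial expansion (p + q)^2.
P(M) = 0.200^2 = 0.040000
P(M+2) = 2 × 0.200^1 × 0.800^1 = 0.320000
P(M+4) = 0.800^2 = 0.640000
The M+4 peak is largest (0.640000); scaling to 100 gives 6.25 : 50.00 : 100.00.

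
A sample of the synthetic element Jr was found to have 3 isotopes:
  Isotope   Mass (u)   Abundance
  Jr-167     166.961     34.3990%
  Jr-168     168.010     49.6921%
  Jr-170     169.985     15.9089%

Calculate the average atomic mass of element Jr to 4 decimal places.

167.9634 u

Weight each isotope mass by its fractional abundance: 0.343990 × 166.961 + 0.496921 × 168.010 + 0.159089 × 169.985
= 57.43291 + 83.48770 + 27.04274 = 167.96335 u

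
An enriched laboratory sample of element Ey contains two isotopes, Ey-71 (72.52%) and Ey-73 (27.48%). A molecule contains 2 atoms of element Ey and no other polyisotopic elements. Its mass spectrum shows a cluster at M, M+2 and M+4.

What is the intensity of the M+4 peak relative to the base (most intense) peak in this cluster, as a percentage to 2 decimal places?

Binomial terms of (0.7252 + 0.2748)^2: M 0.5259, M+2 0.3986, M+4 0.0755 → M is the base peak.
P(M) = C(2,0) × 0.7252^2 × 0.2748^0 = 1 × 0.52591504 × 1.0000 = 0.525915 (base)
P(M+4) = C(2,2) × 0.7252^0 × 0.2748^2 = 1 × 1.0000 × 0.07551504 = 0.075515
Relative intensity = 0.075515 / 0.525915 × 100 = 14.36

14.36%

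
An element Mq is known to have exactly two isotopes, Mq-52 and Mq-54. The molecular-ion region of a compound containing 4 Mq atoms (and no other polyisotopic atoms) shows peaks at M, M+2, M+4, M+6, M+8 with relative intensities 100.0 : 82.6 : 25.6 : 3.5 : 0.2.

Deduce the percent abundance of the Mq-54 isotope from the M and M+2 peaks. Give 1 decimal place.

17.1%

Write p for the Mq-52 fraction. I(M+2)/I(M) = [C(4,1)·p^3·(1−p)] / p^4 = 4·(1−p)/p = 82.6/100.0 = 0.8260
(1−p)/p = 0.8260/4 = 0.2065  ⇒  p = 1/(1 + 0.2065) = 0.8288
Mq-52: 82.9%, Mq-54: 17.1%.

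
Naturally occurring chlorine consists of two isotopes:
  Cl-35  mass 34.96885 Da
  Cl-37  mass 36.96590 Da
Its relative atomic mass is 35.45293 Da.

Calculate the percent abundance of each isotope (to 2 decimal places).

Cl-35: 75.76%, Cl-37: 24.24%

Writing the weighted mean with unknown fraction x of Cl-35:
34.96885·x + 36.96590·(1 − x) = 35.45293
(34.96885 − 36.96590)·x = 35.45293 − 36.96590
x = -1.51297 / -1.99705 = 0.75760 → 75.76% Cl-35, 24.24% Cl-37.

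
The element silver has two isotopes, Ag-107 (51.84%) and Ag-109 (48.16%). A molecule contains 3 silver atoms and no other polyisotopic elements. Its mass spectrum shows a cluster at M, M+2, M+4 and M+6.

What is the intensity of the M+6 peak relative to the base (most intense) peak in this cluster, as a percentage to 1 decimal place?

Binomial terms of (0.5184 + 0.4816)^3: M 0.1393, M+2 0.3883, M+4 0.3607, M+6 0.1117 → M+2 is the base peak.
P(M+2) = C(3,1) × 0.5184^2 × 0.4816^1 = 3 × 0.26873856 × 0.4816 = 0.388273 (base)
P(M+6) = C(3,3) × 0.5184^0 × 0.4816^3 = 1 × 1.0000 × 0.11170161 = 0.111702
Relative intensity = 0.111702 / 0.388273 × 100 = 28.8

28.8%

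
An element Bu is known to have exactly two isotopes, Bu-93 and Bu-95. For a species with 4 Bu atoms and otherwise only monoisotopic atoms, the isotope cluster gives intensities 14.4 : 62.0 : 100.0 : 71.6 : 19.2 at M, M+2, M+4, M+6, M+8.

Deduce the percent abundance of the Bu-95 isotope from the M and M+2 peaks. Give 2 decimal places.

51.84%

If p is the fraction of Bu that is Bu-93, then I(M+2)/I(M) = [C(4,1)·p^3·(1−p)] / p^4 = 4·(1−p)/p = 62.0/14.4 = 4.3056
(1−p)/p = 4.3056/4 = 1.0764  ⇒  p = 1/(1 + 1.0764) = 0.4816
Bu-93: 48.16%, Bu-95: 51.84%.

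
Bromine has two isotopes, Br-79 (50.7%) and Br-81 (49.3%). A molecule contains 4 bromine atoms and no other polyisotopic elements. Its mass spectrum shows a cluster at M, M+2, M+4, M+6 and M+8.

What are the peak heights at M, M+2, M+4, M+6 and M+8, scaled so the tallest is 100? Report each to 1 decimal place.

The 4 Br atoms are independent, so intensities follow the terms of (0.507 + 0.493)^4.
P(M) = 0.507^4 = 0.066074
P(M+2) = 4 × 0.507^3 × 0.493^1 = 0.256999
P(M+4) = 6 × 0.507^2 × 0.493^2 = 0.374853
P(M+6) = 4 × 0.507^1 × 0.493^3 = 0.243001
P(M+8) = 0.493^4 = 0.059073
The M+4 peak is largest (0.374853); scaling to 100 gives 17.6 : 68.6 : 100.0 : 64.8 : 15.8.

17.6 : 68.6 : 100.0 : 64.8 : 15.8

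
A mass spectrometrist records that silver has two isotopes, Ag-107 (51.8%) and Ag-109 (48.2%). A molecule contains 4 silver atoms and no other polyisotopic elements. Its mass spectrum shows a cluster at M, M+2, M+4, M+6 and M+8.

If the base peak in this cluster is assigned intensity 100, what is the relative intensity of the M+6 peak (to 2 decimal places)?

(0.518 + 0.482)^4 gives M 0.0720, M+2 0.2680, M+4 0.3740, M+6 0.2320, M+8 0.0540; the largest is M+4.
P(M+4) = C(4,2) × 0.518^2 × 0.482^2 = 6 × 0.268324 × 0.232324 = 0.374029 (base)
P(M+6) = C(4,3) × 0.518^1 × 0.482^3 = 4 × 0.5180 × 0.11198017 = 0.232023
Relative intensity = 0.232023 / 0.374029 × 100 = 62.03

62.03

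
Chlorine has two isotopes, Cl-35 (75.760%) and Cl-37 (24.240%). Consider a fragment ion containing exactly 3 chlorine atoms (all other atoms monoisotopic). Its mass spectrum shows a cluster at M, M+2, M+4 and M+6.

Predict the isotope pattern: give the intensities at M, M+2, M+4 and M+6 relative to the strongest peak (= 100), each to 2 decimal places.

Each Cl atom is independently Cl-35 (p = 0.75760) or Cl-37 (q = 0.24240); the cluster is the binomial expansion (p + q)^3.
P(M) = 0.75760^3 = 0.434830
P(M+2) = 3 × 0.75760^2 × 0.24240^1 = 0.417382
P(M+4) = 3 × 0.75760^1 × 0.24240^2 = 0.133545
P(M+6) = 0.24240^3 = 0.014243
The M peak is largest (0.434830); scaling to 100 gives 100.00 : 95.99 : 30.71 : 3.28.

100.00 : 95.99 : 30.71 : 3.28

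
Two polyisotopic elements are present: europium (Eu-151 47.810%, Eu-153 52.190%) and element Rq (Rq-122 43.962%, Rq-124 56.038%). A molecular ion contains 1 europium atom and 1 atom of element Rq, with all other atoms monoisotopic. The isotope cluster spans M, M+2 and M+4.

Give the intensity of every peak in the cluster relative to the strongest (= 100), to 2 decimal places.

42.26 : 100.00 : 58.80

Europium pattern (n=1): 0.4781 : 0.5219
Element Rq pattern (n=1): 0.43962 : 0.56038
Convolve the two distributions (both contribute in 2-u steps):
  M: 0.4781×0.43962 = 0.210182
  M+2: 0.4781×0.56038 + 0.5219×0.43962 = 0.497355
  M+4: 0.5219×0.56038 = 0.292462
Scale to base peak (0.497355) = 100: 42.26 : 100.00 : 58.80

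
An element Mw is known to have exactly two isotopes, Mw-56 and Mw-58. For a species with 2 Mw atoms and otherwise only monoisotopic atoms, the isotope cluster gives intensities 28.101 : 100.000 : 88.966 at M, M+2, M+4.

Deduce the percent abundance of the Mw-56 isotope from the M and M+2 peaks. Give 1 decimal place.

If p is the fraction of Mw that is Mw-56, then I(M+2)/I(M) = [C(2,1)·p^1·(1−p)] / p^2 = 2·(1−p)/p = 100.000/28.101 = 3.5586
(1−p)/p = 3.5586/2 = 1.7793  ⇒  p = 1/(1 + 1.7793) = 0.3598
Mw-56: 36.0%, Mw-58: 64.0%.

36.0%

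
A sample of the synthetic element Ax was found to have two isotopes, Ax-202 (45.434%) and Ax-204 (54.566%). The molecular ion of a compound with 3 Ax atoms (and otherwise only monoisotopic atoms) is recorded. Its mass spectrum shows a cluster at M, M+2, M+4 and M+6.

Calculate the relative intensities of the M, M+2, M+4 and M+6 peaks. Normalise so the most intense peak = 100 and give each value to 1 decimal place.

23.1 : 83.3 : 100.0 : 40.0

The 3 Ax atoms are independent, so intensities follow the terms of (0.45434 + 0.54566)^3.
P(M) = 0.45434^3 = 0.093787
P(M+2) = 3 × 0.45434^2 × 0.54566^1 = 0.337913
P(M+4) = 3 × 0.45434^1 × 0.54566^2 = 0.405832
P(M+6) = 0.54566^3 = 0.162467
The M+4 peak is largest (0.405832); scaling to 100 gives 23.1 : 83.3 : 100.0 : 40.0.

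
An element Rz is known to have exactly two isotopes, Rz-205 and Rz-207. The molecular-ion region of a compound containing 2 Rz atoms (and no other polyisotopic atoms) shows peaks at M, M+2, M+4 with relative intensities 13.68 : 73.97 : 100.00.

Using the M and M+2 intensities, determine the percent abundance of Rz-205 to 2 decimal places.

Write p for the Rz-205 fraction. I(M+2)/I(M) = [C(2,1)·p^1·(1−p)] / p^2 = 2·(1−p)/p = 73.97/13.68 = 5.4072
(1−p)/p = 5.4072/2 = 2.7036  ⇒  p = 1/(1 + 2.7036) = 0.2700
Rz-205: 27.00%, Rz-207: 73.00%.

27.00%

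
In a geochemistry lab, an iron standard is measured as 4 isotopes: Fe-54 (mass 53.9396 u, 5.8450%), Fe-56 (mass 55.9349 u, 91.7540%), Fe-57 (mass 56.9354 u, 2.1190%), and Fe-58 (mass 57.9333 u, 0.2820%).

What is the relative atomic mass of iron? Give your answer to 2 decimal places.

55.85 u

The abundance-weighted mean is 0.058450 × 53.9396 + 0.917540 × 55.9349 + 0.021190 × 56.9354 + 0.002820 × 57.9333
= 3.15277 + 51.32251 + 1.20646 + 0.16337 = 55.84511 u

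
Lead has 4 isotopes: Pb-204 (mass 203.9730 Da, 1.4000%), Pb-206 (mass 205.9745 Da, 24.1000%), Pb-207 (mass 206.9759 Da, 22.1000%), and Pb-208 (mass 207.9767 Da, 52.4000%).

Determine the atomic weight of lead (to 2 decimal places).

207.22 Da

The abundance-weighted mean is 0.014000 × 203.9730 + 0.241000 × 205.9745 + 0.221000 × 206.9759 + 0.524000 × 207.9767
= 2.85562 + 49.63985 + 45.74167 + 108.97979 = 207.21693 Da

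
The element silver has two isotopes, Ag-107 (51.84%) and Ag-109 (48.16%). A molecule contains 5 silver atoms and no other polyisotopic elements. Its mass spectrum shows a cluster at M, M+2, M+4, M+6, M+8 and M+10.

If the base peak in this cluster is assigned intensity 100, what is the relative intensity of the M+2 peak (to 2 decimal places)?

53.82

Term probabilities: M 0.0374, M+2 0.1739, M+4 0.3231, M+6 0.3002, M+8 0.1394, M+10 0.0259. Base peak = M+4.
P(M+4) = C(5,2) × 0.5184^3 × 0.4816^2 = 10 × 0.13931407 × 0.23193856 = 0.323123 (base)
P(M+2) = C(5,1) × 0.5184^4 × 0.4816^1 = 5 × 0.07222041 × 0.4816 = 0.173907
Relative intensity = 0.173907 / 0.323123 × 100 = 53.82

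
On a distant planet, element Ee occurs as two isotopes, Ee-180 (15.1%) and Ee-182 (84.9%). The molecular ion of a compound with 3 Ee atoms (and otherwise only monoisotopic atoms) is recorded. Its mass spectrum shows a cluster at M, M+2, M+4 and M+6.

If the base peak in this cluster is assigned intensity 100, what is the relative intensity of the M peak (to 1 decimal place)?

0.6

Term probabilities: M 0.0034, M+2 0.0581, M+4 0.3265, M+6 0.6120. Base peak = M+6.
P(M+6) = C(3,3) × 0.151^0 × 0.849^3 = 1 × 1.0000 × 0.61196005 = 0.611960 (base)
P(M) = C(3,0) × 0.151^3 × 0.849^0 = 1 × 0.00344295 × 1.0000 = 0.003443
Relative intensity = 0.003443 / 0.611960 × 100 = 0.6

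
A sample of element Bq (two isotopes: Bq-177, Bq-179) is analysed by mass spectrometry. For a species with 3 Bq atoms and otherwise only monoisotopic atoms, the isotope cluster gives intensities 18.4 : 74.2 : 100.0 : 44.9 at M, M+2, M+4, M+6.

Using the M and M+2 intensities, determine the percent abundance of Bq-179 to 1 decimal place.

If p is the fraction of Bq that is Bq-177, then I(M+2)/I(M) = [C(3,1)·p^2·(1−p)] / p^3 = 3·(1−p)/p = 74.2/18.4 = 4.0326
(1−p)/p = 4.0326/3 = 1.3442  ⇒  p = 1/(1 + 1.3442) = 0.4266
Bq-177: 42.7%, Bq-179: 57.3%.

57.3%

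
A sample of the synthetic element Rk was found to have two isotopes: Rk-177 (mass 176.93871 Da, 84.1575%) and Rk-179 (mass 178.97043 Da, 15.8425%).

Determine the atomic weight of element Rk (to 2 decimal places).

177.26 Da

The abundance-weighted mean is 0.841575 × 176.93871 + 0.158425 × 178.97043
= 148.907195 + 28.353390 = 177.260585 Da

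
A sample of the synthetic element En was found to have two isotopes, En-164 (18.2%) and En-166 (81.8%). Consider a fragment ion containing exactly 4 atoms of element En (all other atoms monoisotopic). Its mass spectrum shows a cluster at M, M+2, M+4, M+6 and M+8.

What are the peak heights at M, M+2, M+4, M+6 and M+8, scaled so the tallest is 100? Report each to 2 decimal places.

Expanding (0.182 + 0.818)^4:
P(M) = 0.182^4 = 0.001097
P(M+2) = 4 × 0.182^3 × 0.818^1 = 0.019725
P(M+4) = 6 × 0.182^2 × 0.818^2 = 0.132984
P(M+6) = 4 × 0.182^1 × 0.818^3 = 0.398466
P(M+8) = 0.818^4 = 0.447727
The M+8 peak is largest (0.447727); scaling to 100 gives 0.25 : 4.41 : 29.70 : 89.00 : 100.00.

0.25 : 4.41 : 29.70 : 89.00 : 100.00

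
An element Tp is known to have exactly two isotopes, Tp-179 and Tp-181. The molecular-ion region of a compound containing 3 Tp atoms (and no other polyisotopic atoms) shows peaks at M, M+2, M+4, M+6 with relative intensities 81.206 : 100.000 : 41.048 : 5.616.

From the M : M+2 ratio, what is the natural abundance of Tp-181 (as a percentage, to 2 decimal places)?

29.10%

Let p = fractional abundance of Tp-179. I(M+2)/I(M) = [C(3,1)·p^2·(1−p)] / p^3 = 3·(1−p)/p = 100.000/81.206 = 1.2314
(1−p)/p = 1.2314/3 = 0.4105  ⇒  p = 1/(1 + 0.4105) = 0.7090
Tp-179: 70.90%, Tp-181: 29.10%.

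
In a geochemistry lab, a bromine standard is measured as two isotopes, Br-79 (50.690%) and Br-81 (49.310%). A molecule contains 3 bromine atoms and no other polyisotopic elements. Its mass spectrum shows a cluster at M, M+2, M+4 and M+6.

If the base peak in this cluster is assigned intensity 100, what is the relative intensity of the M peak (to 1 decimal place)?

Term probabilities: M 0.1302, M+2 0.3801, M+4 0.3698, M+6 0.1199. Base peak = M+2.
P(M+2) = C(3,1) × 0.50690^2 × 0.49310^1 = 3 × 0.25694761 × 0.4931 = 0.380103 (base)
P(M) = C(3,0) × 0.50690^3 × 0.49310^0 = 1 × 0.13024674 × 1.0000 = 0.130247
Relative intensity = 0.130247 / 0.380103 × 100 = 34.3

34.3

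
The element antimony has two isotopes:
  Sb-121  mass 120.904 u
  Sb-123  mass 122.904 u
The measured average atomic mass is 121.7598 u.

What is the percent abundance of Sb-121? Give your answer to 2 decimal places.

57.21%

Let x be the fractional abundance of Sb-121; then Sb-123 has abundance 1 − x.
120.904·x + 122.904·(1 − x) = 121.7598
(120.904 − 122.904)·x = 121.7598 − 122.904
x = -1.1442 / -2.000 = 0.57210 → 57.21% Sb-121, 42.79% Sb-123.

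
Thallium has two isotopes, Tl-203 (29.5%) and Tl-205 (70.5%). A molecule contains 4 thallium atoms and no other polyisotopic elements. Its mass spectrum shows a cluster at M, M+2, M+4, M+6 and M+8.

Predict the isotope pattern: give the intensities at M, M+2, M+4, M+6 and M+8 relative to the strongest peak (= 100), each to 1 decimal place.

1.8 : 17.5 : 62.8 : 100.0 : 59.7

The 4 Tl atoms are independent, so intensities follow the terms of (0.295 + 0.705)^4.
P(M) = 0.295^4 = 0.007573
P(M+2) = 4 × 0.295^3 × 0.705^1 = 0.072396
P(M+4) = 6 × 0.295^2 × 0.705^2 = 0.259522
P(M+6) = 4 × 0.295^1 × 0.705^3 = 0.413475
P(M+8) = 0.705^4 = 0.247034
The M+6 peak is largest (0.413475); scaling to 100 gives 1.8 : 17.5 : 62.8 : 100.0 : 59.7.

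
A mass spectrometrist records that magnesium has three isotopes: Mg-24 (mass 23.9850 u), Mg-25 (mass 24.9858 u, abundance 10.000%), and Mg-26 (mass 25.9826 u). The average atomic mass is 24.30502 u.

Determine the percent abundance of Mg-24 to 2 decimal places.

78.99%

The remaining 90.000% is split between Mg-24 (fraction x) and Mg-26 (fraction 0.90000 − x).
Substituting: 23.9850x + 25.9826(0.90000 − x) = 21.80644
(23.9850 − 25.9826)x = -1.5779  ⇒  x = 0.78990, y = 0.11010
Mg-24: 78.99%, Mg-26: 11.01%.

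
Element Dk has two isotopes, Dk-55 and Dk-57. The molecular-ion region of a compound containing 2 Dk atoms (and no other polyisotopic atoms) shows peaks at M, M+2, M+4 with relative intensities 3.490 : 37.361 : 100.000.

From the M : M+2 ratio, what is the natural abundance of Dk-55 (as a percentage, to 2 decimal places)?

Write p for the Dk-55 fraction. I(M+2)/I(M) = [C(2,1)·p^1·(1−p)] / p^2 = 2·(1−p)/p = 37.361/3.490 = 10.7052
(1−p)/p = 10.7052/2 = 5.3526  ⇒  p = 1/(1 + 5.3526) = 0.1574
Dk-55: 15.74%, Dk-57: 84.26%.

15.74%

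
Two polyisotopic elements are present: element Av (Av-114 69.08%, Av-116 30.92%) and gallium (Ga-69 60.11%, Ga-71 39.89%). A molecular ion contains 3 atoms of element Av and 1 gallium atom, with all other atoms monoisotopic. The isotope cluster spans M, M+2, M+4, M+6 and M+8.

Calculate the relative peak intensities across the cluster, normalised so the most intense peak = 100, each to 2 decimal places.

Element Av pattern (n=3): 0.32965297 : 0.44265502 : 0.19813106 : 0.02956095
Gallium pattern (n=1): 0.6011 : 0.3989
Convolve the two distributions (both contribute in 2-u steps):
  M: 0.32965297×0.6011 = 0.198154
  M+2: 0.32965297×0.3989 + 0.44265502×0.6011 = 0.397579
  M+4: 0.44265502×0.3989 + 0.19813106×0.6011 = 0.295672
  M+6: 0.19813106×0.3989 + 0.02956095×0.6011 = 0.096804
  M+8: 0.02956095×0.3989 = 0.011792
Scale to base peak (0.397579) = 100: 49.84 : 100.00 : 74.37 : 24.35 : 2.97

49.84 : 100.00 : 74.37 : 24.35 : 2.97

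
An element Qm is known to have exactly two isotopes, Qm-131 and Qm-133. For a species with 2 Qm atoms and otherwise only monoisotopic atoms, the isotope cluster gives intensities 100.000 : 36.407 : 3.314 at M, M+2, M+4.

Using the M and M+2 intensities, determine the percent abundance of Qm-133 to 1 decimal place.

Let p = fractional abundance of Qm-131. I(M+2)/I(M) = [C(2,1)·p^1·(1−p)] / p^2 = 2·(1−p)/p = 36.407/100.000 = 0.3641
(1−p)/p = 0.3641/2 = 0.1820  ⇒  p = 1/(1 + 0.1820) = 0.8460
Qm-131: 84.6%, Qm-133: 15.4%.

15.4%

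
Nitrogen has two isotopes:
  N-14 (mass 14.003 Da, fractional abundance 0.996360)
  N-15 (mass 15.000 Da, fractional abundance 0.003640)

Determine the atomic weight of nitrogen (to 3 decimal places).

The abundance-weighted mean is 0.996360 × 14.003 + 0.003640 × 15.000
= 13.9520 + 0.0546 = 14.0066 Da

14.007 Da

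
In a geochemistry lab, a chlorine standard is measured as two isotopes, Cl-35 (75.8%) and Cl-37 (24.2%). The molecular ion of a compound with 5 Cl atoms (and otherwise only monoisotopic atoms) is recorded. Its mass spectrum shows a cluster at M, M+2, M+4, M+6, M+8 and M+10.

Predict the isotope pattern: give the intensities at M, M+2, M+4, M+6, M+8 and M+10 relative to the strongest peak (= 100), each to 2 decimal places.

62.64 : 100.00 : 63.85 : 20.39 : 3.25 : 0.21

Expanding (0.758 + 0.242)^5:
P(M) = 0.758^5 = 0.250234
P(M+2) = 5 × 0.758^4 × 0.242^1 = 0.399450
P(M+4) = 10 × 0.758^3 × 0.242^2 = 0.255058
P(M+6) = 10 × 0.758^2 × 0.242^3 = 0.081430
P(M+8) = 5 × 0.758^1 × 0.242^4 = 0.012999
P(M+10) = 0.242^5 = 0.000830
The M+2 peak is largest (0.399450); scaling to 100 gives 62.64 : 100.00 : 63.85 : 20.39 : 3.25 : 0.21.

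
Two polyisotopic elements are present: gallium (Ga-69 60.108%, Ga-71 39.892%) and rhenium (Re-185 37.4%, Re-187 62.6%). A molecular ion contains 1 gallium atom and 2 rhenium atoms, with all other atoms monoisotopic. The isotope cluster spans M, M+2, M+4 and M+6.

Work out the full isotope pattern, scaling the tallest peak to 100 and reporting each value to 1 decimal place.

19.9 : 79.9 : 100.0 : 37.0

Gallium pattern (n=1): 0.60108 : 0.39892
Rhenium pattern (n=2): 0.139876 : 0.468248 : 0.391876
Convolve the two distributions (both contribute in 2-u steps):
  M: 0.60108×0.139876 = 0.084077
  M+2: 0.60108×0.468248 + 0.39892×0.139876 = 0.337254
  M+4: 0.60108×0.391876 + 0.39892×0.468248 = 0.422342
  M+6: 0.39892×0.391876 = 0.156327
Scale to base peak (0.422342) = 100: 19.9 : 79.9 : 100.0 : 37.0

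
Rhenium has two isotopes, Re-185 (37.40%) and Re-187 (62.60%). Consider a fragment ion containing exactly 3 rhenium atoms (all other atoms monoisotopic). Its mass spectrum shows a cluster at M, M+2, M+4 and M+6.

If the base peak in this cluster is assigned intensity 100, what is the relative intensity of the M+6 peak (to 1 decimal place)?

Binomial terms of (0.3740 + 0.6260)^3: M 0.0523, M+2 0.2627, M+4 0.4397, M+6 0.2453 → M+4 is the base peak.
P(M+4) = C(3,2) × 0.3740^1 × 0.6260^2 = 3 × 0.3740 × 0.391876 = 0.439685 (base)
P(M+6) = C(3,3) × 0.3740^0 × 0.6260^3 = 1 × 1.0000 × 0.24531438 = 0.245314
Relative intensity = 0.245314 / 0.439685 × 100 = 55.8

55.8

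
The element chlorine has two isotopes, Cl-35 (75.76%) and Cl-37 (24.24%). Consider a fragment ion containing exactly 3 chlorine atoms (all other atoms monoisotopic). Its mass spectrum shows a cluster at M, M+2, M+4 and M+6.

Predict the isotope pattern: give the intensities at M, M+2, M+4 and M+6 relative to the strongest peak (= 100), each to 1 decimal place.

Each Cl atom is independently Cl-35 (p = 0.7576) or Cl-37 (q = 0.2424); the cluster is the binomial expansion (p + q)^3.
P(M) = 0.7576^3 = 0.434830
P(M+2) = 3 × 0.7576^2 × 0.2424^1 = 0.417382
P(M+4) = 3 × 0.7576^1 × 0.2424^2 = 0.133545
P(M+6) = 0.2424^3 = 0.014243
The M peak is largest (0.434830); scaling to 100 gives 100.0 : 96.0 : 30.7 : 3.3.

100.0 : 96.0 : 30.7 : 3.3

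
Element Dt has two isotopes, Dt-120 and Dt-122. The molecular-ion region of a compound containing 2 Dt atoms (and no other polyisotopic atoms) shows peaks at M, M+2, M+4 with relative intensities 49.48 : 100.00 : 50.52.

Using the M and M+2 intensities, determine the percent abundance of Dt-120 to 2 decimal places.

49.74%

Let p = fractional abundance of Dt-120. I(M+2)/I(M) = [C(2,1)·p^1·(1−p)] / p^2 = 2·(1−p)/p = 100.00/49.48 = 2.0210
(1−p)/p = 2.0210/2 = 1.0105  ⇒  p = 1/(1 + 1.0105) = 0.4974
Dt-120: 49.74%, Dt-122: 50.26%.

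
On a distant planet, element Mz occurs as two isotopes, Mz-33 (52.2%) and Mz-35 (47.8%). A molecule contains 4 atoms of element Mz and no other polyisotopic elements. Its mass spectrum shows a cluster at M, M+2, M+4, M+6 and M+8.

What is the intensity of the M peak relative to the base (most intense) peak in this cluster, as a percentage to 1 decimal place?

19.9%

Binomial terms of (0.522 + 0.478)^4: M 0.0742, M+2 0.2720, M+4 0.3735, M+6 0.2280, M+8 0.0522 → M+4 is the base peak.
P(M+4) = C(4,2) × 0.522^2 × 0.478^2 = 6 × 0.272484 × 0.228484 = 0.373549 (base)
P(M) = C(4,0) × 0.522^4 × 0.478^0 = 1 × 0.07424753 × 1.0000 = 0.074248
Relative intensity = 0.074248 / 0.373549 × 100 = 19.9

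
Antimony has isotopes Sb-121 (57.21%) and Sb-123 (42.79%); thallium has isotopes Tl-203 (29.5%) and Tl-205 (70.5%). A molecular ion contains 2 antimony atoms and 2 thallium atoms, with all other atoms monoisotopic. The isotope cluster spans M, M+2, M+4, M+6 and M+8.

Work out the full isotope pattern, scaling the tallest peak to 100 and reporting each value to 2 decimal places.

Antimony pattern (n=2): 0.32729841 : 0.48960318 : 0.18309841
Thallium pattern (n=2): 0.087025 : 0.41595 : 0.497025
Convolve the two distributions (both contribute in 2-u steps):
  M: 0.32729841×0.087025 = 0.028483
  M+2: 0.32729841×0.41595 + 0.48960318×0.087025 = 0.178747
  M+4: 0.32729841×0.497025 + 0.48960318×0.41595 + 0.18309841×0.087025 = 0.382260
  M+6: 0.48960318×0.497025 + 0.18309841×0.41595 = 0.319505
  M+8: 0.18309841×0.497025 = 0.091004
Scale to base peak (0.382260) = 100: 7.45 : 46.76 : 100.00 : 83.58 : 23.81

7.45 : 46.76 : 100.00 : 83.58 : 23.81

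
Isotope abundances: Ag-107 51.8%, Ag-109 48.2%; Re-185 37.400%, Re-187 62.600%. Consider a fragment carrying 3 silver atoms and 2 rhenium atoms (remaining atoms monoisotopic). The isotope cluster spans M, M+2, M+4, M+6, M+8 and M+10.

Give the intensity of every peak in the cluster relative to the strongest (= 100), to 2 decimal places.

Silver pattern (n=3): 0.13899183 : 0.3879965 : 0.3610315 : 0.11198017
Rhenium pattern (n=2): 0.139876 : 0.468248 : 0.391876
Convolve the two distributions (both contribute in 2-u steps):
  M: 0.13899183×0.139876 = 0.019442
  M+2: 0.13899183×0.468248 + 0.3879965×0.139876 = 0.119354
  M+4: 0.13899183×0.391876 + 0.3879965×0.468248 + 0.3610315×0.139876 = 0.286646
  M+6: 0.3879965×0.391876 + 0.3610315×0.468248 + 0.11198017×0.139876 = 0.336762
  M+8: 0.3610315×0.391876 + 0.11198017×0.468248 = 0.193914
  M+10: 0.11198017×0.391876 = 0.043882
Scale to base peak (0.336762) = 100: 5.77 : 35.44 : 85.12 : 100.00 : 57.58 : 13.03

5.77 : 35.44 : 85.12 : 100.00 : 57.58 : 13.03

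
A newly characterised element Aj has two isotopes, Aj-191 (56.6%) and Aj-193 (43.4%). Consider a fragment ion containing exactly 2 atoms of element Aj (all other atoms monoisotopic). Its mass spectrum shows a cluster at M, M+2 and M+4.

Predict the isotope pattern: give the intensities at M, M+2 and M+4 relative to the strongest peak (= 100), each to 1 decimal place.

65.2 : 100.0 : 38.3

Expanding (0.566 + 0.434)^2:
P(M) = 0.566^2 = 0.320356
P(M+2) = 2 × 0.566^1 × 0.434^1 = 0.491288
P(M+4) = 0.434^2 = 0.188356
The M+2 peak is largest (0.491288); scaling to 100 gives 65.2 : 100.0 : 38.3.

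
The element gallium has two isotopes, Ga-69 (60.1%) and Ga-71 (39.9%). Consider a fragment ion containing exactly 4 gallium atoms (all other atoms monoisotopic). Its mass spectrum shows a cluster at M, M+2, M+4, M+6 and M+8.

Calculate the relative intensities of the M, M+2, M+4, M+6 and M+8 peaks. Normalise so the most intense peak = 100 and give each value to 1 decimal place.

37.7 : 100.0 : 99.6 : 44.1 : 7.3

The 4 Ga atoms are independent, so intensities follow the terms of (0.601 + 0.399)^4.
P(M) = 0.601^4 = 0.130466
P(M+2) = 4 × 0.601^3 × 0.399^1 = 0.346463
P(M+4) = 6 × 0.601^2 × 0.399^2 = 0.345021
P(M+6) = 4 × 0.601^1 × 0.399^3 = 0.152705
P(M+8) = 0.399^4 = 0.025345
The M+2 peak is largest (0.346463); scaling to 100 gives 37.7 : 100.0 : 99.6 : 44.1 : 7.3.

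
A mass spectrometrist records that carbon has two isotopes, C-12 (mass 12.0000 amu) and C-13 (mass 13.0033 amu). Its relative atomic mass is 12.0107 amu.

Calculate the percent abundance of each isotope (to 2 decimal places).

C-12: 98.93%, C-13: 1.07%

With x = fraction of C-12 (so C-13 is 1 − x):
12.0000·x + 13.0033·(1 − x) = 12.0107
(12.0000 − 13.0033)·x = 12.0107 − 13.0033
x = -0.9926 / -1.0033 = 0.98934 → 98.93% C-12, 1.07% C-13.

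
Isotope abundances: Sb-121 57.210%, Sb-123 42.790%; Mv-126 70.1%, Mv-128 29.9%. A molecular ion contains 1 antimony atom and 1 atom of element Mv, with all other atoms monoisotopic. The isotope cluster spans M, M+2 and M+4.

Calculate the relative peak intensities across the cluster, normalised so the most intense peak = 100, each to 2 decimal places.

Antimony pattern (n=1): 0.5721 : 0.4279
Element Mv pattern (n=1): 0.7010 : 0.2990
Convolve the two distributions (both contribute in 2-u steps):
  M: 0.5721×0.7010 = 0.401042
  M+2: 0.5721×0.2990 + 0.4279×0.7010 = 0.471016
  M+4: 0.4279×0.2990 = 0.127942
Scale to base peak (0.471016) = 100: 85.14 : 100.00 : 27.16

85.14 : 100.00 : 27.16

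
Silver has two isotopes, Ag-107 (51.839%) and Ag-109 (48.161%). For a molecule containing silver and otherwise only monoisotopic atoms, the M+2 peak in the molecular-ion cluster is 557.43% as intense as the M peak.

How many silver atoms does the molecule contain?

For n independent Ag atoms, I(M+2)/I(M) = n · (abundance Ag-109) / (abundance Ag-107) = n · 0.48161/0.51839.
n = 5.5743 × 0.51839/0.48161 = 6.00 ≈ 6

6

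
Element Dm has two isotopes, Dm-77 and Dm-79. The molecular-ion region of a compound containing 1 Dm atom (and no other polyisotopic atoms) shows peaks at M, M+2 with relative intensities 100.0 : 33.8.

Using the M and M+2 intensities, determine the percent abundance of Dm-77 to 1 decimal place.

74.7%

Let p = fractional abundance of Dm-77. I(M+2)/I(M) = [C(1,1)·p^0·(1−p)] / p^1 = 1·(1−p)/p = 33.8/100.0 = 0.3380
(1−p)/p = 0.3380/1 = 0.3380  ⇒  p = 1/(1 + 0.3380) = 0.7474
Dm-77: 74.7%, Dm-79: 25.3%.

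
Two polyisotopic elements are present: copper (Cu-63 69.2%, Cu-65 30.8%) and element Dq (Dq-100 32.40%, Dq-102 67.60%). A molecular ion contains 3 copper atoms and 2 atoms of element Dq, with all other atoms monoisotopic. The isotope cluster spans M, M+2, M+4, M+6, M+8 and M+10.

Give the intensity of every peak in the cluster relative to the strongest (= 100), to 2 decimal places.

Copper pattern (n=3): 0.33137389 : 0.44247034 : 0.19693766 : 0.02921811
Element Dq pattern (n=2): 0.104976 : 0.438048 : 0.456976
Convolve the two distributions (both contribute in 2-u steps):
  M: 0.33137389×0.104976 = 0.034786
  M+2: 0.33137389×0.438048 + 0.44247034×0.104976 = 0.191606
  M+4: 0.33137389×0.456976 + 0.44247034×0.438048 + 0.19693766×0.104976 = 0.365927
  M+6: 0.44247034×0.456976 + 0.19693766×0.438048 + 0.02921811×0.104976 = 0.291534
  M+8: 0.19693766×0.456976 + 0.02921811×0.438048 = 0.102795
  M+10: 0.02921811×0.456976 = 0.013352
Scale to base peak (0.365927) = 100: 9.51 : 52.36 : 100.00 : 79.67 : 28.09 : 3.65

9.51 : 52.36 : 100.00 : 79.67 : 28.09 : 3.65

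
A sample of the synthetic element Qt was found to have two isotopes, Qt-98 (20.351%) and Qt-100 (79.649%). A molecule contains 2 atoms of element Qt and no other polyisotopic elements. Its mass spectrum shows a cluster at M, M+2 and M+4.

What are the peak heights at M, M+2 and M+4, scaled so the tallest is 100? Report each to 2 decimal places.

6.53 : 51.10 : 100.00

Each Qt atom is independently Qt-98 (p = 0.20351) or Qt-100 (q = 0.79649); the cluster is the binomial expansion (p + q)^2.
P(M) = 0.20351^2 = 0.041416
P(M+2) = 2 × 0.20351^1 × 0.79649^1 = 0.324187
P(M+4) = 0.79649^2 = 0.634396
The M+4 peak is largest (0.634396); scaling to 100 gives 6.53 : 51.10 : 100.00.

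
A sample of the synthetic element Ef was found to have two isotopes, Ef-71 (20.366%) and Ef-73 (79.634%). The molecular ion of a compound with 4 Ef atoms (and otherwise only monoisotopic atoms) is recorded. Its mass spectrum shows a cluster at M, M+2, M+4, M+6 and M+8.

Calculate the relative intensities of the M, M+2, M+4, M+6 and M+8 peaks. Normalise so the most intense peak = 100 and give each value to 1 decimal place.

0.4 : 6.5 : 38.4 : 100.0 : 97.8

The 4 Ef atoms are independent, so intensities follow the terms of (0.20366 + 0.79634)^4.
P(M) = 0.20366^4 = 0.001720
P(M+2) = 4 × 0.20366^3 × 0.79634^1 = 0.026908
P(M+4) = 6 × 0.20366^2 × 0.79634^2 = 0.157819
P(M+6) = 4 × 0.20366^1 × 0.79634^3 = 0.411397
P(M+8) = 0.79634^4 = 0.402156
The M+6 peak is largest (0.411397); scaling to 100 gives 0.4 : 6.5 : 38.4 : 100.0 : 97.8.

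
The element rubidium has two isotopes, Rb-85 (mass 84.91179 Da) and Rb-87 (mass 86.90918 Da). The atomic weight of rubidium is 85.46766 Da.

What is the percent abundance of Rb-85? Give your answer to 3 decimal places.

Writing the weighted mean with unknown fraction x of Rb-85:
84.91179·x + 86.90918·(1 − x) = 85.46766
(84.91179 − 86.90918)·x = 85.46766 − 86.90918
x = -1.44152 / -1.99739 = 0.72170 → 72.170% Rb-85, 27.830% Rb-87.

72.170%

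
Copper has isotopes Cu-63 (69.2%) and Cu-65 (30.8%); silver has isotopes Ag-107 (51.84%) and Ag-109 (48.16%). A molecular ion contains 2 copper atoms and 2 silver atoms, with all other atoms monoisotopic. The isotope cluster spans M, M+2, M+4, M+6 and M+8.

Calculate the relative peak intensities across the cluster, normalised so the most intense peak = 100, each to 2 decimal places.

Copper pattern (n=2): 0.478864 : 0.426272 : 0.094864
Silver pattern (n=2): 0.26873856 : 0.49932288 : 0.23193856
Convolve the two distributions (both contribute in 2-u steps):
  M: 0.478864×0.26873856 = 0.128689
  M+2: 0.478864×0.49932288 + 0.426272×0.26873856 = 0.353663
  M+4: 0.478864×0.23193856 + 0.426272×0.49932288 + 0.094864×0.26873856 = 0.349408
  M+6: 0.426272×0.23193856 + 0.094864×0.49932288 = 0.146237
  M+8: 0.094864×0.23193856 = 0.022003
Scale to base peak (0.353663) = 100: 36.39 : 100.00 : 98.80 : 41.35 : 6.22

36.39 : 100.00 : 98.80 : 41.35 : 6.22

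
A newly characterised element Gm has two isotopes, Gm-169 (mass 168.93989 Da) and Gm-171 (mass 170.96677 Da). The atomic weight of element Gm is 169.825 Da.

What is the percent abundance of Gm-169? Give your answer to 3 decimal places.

56.331%

Writing the weighted mean with unknown fraction x of Gm-169:
168.93989·x + 170.96677·(1 − x) = 169.825
(168.93989 − 170.96677)·x = 169.825 − 170.96677
x = -1.14177 / -2.02688 = 0.56331 → 56.331% Gm-169, 43.669% Gm-171.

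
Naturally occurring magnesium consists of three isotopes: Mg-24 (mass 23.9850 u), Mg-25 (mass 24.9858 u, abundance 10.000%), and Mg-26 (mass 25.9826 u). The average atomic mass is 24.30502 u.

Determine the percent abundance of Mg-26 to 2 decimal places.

11.01%

The remaining 90.000% is split between Mg-24 (fraction x) and Mg-26 (fraction 0.90000 − x).
Substituting: 23.9850x + 25.9826(0.90000 − x) = 21.80644
(23.9850 − 25.9826)x = -1.5779  ⇒  x = 0.78990, y = 0.11010
Mg-24: 78.99%, Mg-26: 11.01%.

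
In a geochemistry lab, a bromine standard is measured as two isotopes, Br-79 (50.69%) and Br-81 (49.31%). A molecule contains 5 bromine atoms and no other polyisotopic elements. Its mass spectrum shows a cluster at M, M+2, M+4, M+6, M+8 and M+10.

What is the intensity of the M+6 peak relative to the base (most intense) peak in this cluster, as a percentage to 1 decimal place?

(0.5069 + 0.4931)^5 gives M 0.0335, M+2 0.1628, M+4 0.3167, M+6 0.3081, M+8 0.1498, M+10 0.0292; the largest is M+4.
P(M+4) = C(5,2) × 0.5069^3 × 0.4931^2 = 10 × 0.13024674 × 0.24314761 = 0.316692 (base)
P(M+6) = C(5,3) × 0.5069^2 × 0.4931^3 = 10 × 0.25694761 × 0.11989609 = 0.308070
Relative intensity = 0.308070 / 0.316692 × 100 = 97.3

97.3%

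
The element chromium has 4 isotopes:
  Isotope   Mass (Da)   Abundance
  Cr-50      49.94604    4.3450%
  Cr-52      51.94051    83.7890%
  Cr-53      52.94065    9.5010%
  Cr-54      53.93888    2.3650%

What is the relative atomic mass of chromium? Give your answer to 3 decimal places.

51.996 Da

The abundance-weighted mean is 0.043450 × 49.94604 + 0.837890 × 51.94051 + 0.095010 × 52.94065 + 0.023650 × 53.93888
= 2.170155 + 43.520434 + 5.029891 + 1.275655 = 51.996135 Da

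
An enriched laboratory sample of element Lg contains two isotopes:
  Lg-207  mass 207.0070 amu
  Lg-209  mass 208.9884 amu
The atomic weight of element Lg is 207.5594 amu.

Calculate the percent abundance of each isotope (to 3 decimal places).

Lg-207: 72.121%, Lg-209: 27.879%

With x = fraction of Lg-207 (so Lg-209 is 1 − x):
207.0070·x + 208.9884·(1 − x) = 207.5594
(207.0070 − 208.9884)·x = 207.5594 − 208.9884
x = -1.4290 / -1.9814 = 0.72121 → 72.121% Lg-207, 27.879% Lg-209.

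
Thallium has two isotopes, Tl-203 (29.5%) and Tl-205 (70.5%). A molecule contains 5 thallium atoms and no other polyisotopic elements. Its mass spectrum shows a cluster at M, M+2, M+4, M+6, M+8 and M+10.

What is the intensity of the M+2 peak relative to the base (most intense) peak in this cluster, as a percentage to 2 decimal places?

Term probabilities: M 0.0022, M+2 0.0267, M+4 0.1276, M+6 0.3049, M+8 0.3644, M+10 0.1742. Base peak = M+8.
P(M+8) = C(5,4) × 0.295^1 × 0.705^4 = 5 × 0.2950 × 0.24703385 = 0.364375 (base)
P(M+2) = C(5,1) × 0.295^4 × 0.705^1 = 5 × 0.00757335 × 0.7050 = 0.026696
Relative intensity = 0.026696 / 0.364375 × 100 = 7.33

7.33%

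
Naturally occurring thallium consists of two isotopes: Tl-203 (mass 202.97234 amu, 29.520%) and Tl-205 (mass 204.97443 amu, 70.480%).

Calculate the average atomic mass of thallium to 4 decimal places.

Average mass = Σ (abundance × isotope mass) = 0.29520 × 202.97234 + 0.70480 × 204.97443
= 59.917435 + 144.465978 = 204.383413 amu

204.3834 amu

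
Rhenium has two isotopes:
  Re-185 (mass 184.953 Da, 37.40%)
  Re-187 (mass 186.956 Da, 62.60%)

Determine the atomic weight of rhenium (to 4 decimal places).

Ar = Σ fᵢ·mᵢ = 0.3740 × 184.953 + 0.6260 × 186.956
= 69.17242 + 117.03446 = 186.20688 Da

186.2069 Da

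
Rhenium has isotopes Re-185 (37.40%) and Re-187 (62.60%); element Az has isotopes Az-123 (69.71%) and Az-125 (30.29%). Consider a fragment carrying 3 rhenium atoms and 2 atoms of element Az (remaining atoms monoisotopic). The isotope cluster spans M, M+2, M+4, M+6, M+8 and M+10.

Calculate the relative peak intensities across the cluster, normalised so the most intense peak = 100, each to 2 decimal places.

Rhenium pattern (n=3): 0.05231362 : 0.26268713 : 0.43968487 : 0.24531438
Element Az pattern (n=2): 0.48594841 : 0.42230318 : 0.09174841
Convolve the two distributions (both contribute in 2-u steps):
  M: 0.05231362×0.48594841 = 0.025422
  M+2: 0.05231362×0.42230318 + 0.26268713×0.48594841 = 0.149745
  M+4: 0.05231362×0.09174841 + 0.26268713×0.42230318 + 0.43968487×0.48594841 = 0.329397
  M+6: 0.26268713×0.09174841 + 0.43968487×0.42230318 + 0.24531438×0.48594841 = 0.328992
  M+8: 0.43968487×0.09174841 + 0.24531438×0.42230318 = 0.143937
  M+10: 0.24531438×0.09174841 = 0.022507
Scale to base peak (0.329397) = 100: 7.72 : 45.46 : 100.00 : 99.88 : 43.70 : 6.83

7.72 : 45.46 : 100.00 : 99.88 : 43.70 : 6.83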